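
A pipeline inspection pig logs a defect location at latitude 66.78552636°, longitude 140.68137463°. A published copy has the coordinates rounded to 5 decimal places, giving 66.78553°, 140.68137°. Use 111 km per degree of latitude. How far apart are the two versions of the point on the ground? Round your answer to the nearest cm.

45 cm

The latitude changed by -0.00000364° and the longitude by +0.00000463°.
North–south shift: -0.00000364 × 111000 = -0.40404 m.
E–W at 66.7855°: 0.00000463° × 111000 × cos 66.7855° = 0.00000463 × 111000 × 0.3942 ≈ 0.202578 m.
Distance: √(0.40404² + 0.202578²) ≈ 0.45198 m.
That is 0.45198 m = 45.198 cm.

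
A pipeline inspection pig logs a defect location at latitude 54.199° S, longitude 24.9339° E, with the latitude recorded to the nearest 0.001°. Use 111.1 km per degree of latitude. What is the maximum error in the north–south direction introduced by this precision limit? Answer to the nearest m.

56 m

Rounding to 3 decimal places leaves the latitude within ±0.0005° of the true value.
So the N–S error is at most 0.0005 × 111100 = 55.55 m.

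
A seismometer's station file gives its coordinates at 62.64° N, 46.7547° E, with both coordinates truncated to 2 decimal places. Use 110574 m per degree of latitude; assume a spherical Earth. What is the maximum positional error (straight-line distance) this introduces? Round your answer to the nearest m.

Truncating at 2 decimal places can drop up to a full unit in the last place, so each coordinate may be off by as much as 0.01°.
Latitude error → 0.01 × 110574 = 1105.74 m along the meridian.
E–W at 62.64°: 0.01° × 110574 × cos 62.64° = 0.01 × 110574 × 0.4596 ≈ 508.176 m.
Combining orthogonally: (1105.74² + 508.176²)^½ ≈ 1216.92 m.

1217 m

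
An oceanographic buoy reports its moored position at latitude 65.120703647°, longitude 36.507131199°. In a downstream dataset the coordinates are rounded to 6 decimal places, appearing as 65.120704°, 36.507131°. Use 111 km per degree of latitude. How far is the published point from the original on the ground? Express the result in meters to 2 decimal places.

0.04 meters

Δlat = 65.120703647 − 65.120704 = -0.000000353°; Δlon = 36.507131199 − 36.507131 = +0.000000199°.
North–south shift: -0.000000353 × 111000 = -0.039183 m.
E–W at 65.1207°: 0.000000199° × 111000 × cos 65.1207° = 0.000000199 × 111000 × 0.4207 ≈ 0.00929302 m.
Distance: √(0.039183² + 0.00929302²) ≈ 0.0402699 m.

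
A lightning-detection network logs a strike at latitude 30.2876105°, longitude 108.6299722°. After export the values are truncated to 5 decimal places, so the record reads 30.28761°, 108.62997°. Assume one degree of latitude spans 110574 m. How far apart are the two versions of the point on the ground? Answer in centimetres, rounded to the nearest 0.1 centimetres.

Δlat = 30.2876105 − 30.28761 = +0.0000005°; Δlon = 108.6299722 − 108.62997 = +0.0000022°.
North–south shift: 0.0000005 × 110574 = 0.055287 m.
E–W at 30.2876°: 0.0000022° × 110574 × cos 30.2876° = 0.0000022 × 110574 × 0.8635 ≈ 0.210059 m.
Combined displacement = (0.055287² + 0.210059²)^½ ≈ 0.217212 m.
That is 0.217212 m = 21.721 cm.

21.7 centimetres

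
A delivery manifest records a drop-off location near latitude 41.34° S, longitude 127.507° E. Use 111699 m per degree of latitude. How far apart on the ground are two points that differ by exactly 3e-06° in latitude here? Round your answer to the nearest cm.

Along a meridian 3e-06° is 3e-06 × 111699 = 0.335097 m.
That is 0.335097 m = 33.51 cm.

34 cm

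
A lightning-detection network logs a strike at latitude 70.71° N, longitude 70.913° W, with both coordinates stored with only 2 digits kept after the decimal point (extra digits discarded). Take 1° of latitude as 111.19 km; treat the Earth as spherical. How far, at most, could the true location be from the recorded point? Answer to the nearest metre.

Truncating at 2 decimal places can drop up to a full unit in the last place, so each coordinate may be off by as much as 0.01°.
N–S: 0.01° × 111190 m/° = 1111.9 m.
Longitude error → 0.01 × 111190 × cos 70.71° = 0.01 × 111190 × 0.3303 ≈ 367.316 m.
Combining orthogonally: (1111.9² + 367.316²)^½ ≈ 1171 m.

1171 metres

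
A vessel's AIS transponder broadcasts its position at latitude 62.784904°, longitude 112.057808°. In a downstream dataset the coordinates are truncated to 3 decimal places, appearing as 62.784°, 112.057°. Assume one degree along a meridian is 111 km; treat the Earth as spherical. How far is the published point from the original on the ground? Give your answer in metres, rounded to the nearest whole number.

Δlat = 62.784904 − 62.784 = +0.000904°; Δlon = 112.057808 − 112.057 = +0.000808°.
North–south shift: 0.000904 × 111000 = 100.344 m.
East–west at this latitude: 0.000808° × 111000 × cos 62.784° ≈ 0.000808 × 50765.4 = 41.0185 m.
Combined displacement = (100.344² + 41.0185²)^½ ≈ 108.404 m.

108 metres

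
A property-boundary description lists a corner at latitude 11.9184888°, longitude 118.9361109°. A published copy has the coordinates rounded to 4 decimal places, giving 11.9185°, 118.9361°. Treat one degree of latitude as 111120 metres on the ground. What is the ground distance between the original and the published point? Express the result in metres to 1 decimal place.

The latitude changed by -0.0000112° and the longitude by +0.0000109°.
North–south shift: -0.0000112 × 111120 = -1.24454 m.
E–W at 11.9185°: 0.0000109° × 111120 × cos 11.9185° = 0.0000109 × 111120 × 0.9784 ≈ 1.1851 m.
Hypotenuse of the two orthogonal shifts: √(1.24454² + 1.1851²) = 1.71853 m.

1.7 metres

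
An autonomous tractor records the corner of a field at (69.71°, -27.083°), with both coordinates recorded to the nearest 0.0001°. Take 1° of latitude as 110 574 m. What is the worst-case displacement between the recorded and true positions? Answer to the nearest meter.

6 meters

Rounding to 4 decimal places leaves each coordinate within ±5e-05° of the true value.
Latitude error → 5e-05 × 110574 = 5.5287 m along the meridian.
East–west component at 69.71°: 5e-05° × 110574 × cos 69.71° ≈ 5e-05 × 38344 ≈ 1.9172 m.
The two errors are perpendicular, so the maximum displacement is √(5.5287² + 1.9172²) ≈ 5.85168 m.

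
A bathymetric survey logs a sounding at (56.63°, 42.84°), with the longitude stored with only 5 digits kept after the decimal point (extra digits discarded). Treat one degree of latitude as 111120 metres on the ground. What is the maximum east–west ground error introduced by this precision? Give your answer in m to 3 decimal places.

0.611 m

Truncating at 5 decimal places can drop up to a full unit in the last place, so the longitude may be off by as much as 1e-05°.
Parallels shrink by cos φ, so at 56.63° a degree of longitude is 111120 × 0.5500 ≈ 61120.8 m.
Maximum E–W displacement: 1e-05 × 61120.8 = 0.611208 m.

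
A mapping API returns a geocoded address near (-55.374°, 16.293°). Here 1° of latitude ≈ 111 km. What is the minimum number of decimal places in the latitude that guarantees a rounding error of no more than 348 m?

One degree of latitude covers 111000 m.
N decimal places → at most half a unit in the last place, 0.5 × 10⁻ᴺ° = 111000/2 × 10⁻ᴺ m.
Need 0.5 × 111000 × 10⁻ᴺ ≤ 348 → 10⁻ᴺ ≤ 6.270e-03, so N ≥ 2.20.
At 2 places the error can reach 555 m, but 3 places keeps it to 55.5 m.

3 decimal places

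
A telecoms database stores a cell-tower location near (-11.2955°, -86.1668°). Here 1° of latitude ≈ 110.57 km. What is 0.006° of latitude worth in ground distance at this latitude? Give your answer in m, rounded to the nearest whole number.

Along a meridian 0.006° is 0.006 × 110570 = 663.42 m.

663 m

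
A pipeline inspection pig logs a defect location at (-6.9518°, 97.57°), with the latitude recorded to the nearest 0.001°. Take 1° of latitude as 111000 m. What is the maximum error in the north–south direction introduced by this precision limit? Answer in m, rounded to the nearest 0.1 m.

55.5 m

Rounding to 3 decimal places leaves the latitude within ±0.0005° of the true value.
North–south distance: 0.0005° × 111000 m/° = 55.5 m.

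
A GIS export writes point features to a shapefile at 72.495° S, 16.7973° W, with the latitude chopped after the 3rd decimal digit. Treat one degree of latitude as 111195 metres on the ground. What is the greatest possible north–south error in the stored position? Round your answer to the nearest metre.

111 metres

Truncating at 3 decimal places can drop up to a full unit in the last place, so the latitude may be off by as much as 0.001°.
North–south distance: 0.001° × 111195 m/° = 111.195 m.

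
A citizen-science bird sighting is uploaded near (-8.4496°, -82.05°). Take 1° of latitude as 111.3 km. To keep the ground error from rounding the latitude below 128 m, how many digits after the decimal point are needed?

One degree of latitude covers 111300 m.
Rounding to N decimal places gives at most 0.5 × 10⁻ᴺ degrees of error, i.e. 0.5 × 10⁻ᴺ × 111300 m.
Setting 55650 × 10⁻ᴺ ≤ 128 gives 10ᴺ ≥ 434.8, i.e. N ≥ 2.64.
At 2 places the error can reach 556 m, but 3 places keeps it to 55.6 m.

3 decimal places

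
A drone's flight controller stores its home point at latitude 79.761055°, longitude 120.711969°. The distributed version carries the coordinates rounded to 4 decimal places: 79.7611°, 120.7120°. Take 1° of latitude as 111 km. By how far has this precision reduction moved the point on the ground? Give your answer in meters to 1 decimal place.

Δlat = 79.761055 − 79.7611 = -0.000045°; Δlon = 120.711969 − 120.7120 = -0.000031°.
North–south shift: -0.000045 × 111000 = -4.995 m.
E–W at 79.7611°: -0.000031° × 111000 × cos 79.7611° = -0.000031 × 111000 × 0.1778 ≈ -0.611648 m.
Combined displacement = (4.995² + 0.611648²)^½ ≈ 5.03231 m.

5.0 meters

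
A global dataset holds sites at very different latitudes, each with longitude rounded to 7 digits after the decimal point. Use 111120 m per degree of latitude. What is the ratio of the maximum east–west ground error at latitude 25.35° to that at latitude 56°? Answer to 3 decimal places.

Rounding to 7 decimal places leaves the longitude within ±5e-08° of the true value.
At 25.35°: 5e-08° × 111120 × cos 25.35° = 5e-08 × 111120 × 0.9037 ≈ 0.005021 m.
At 56°: 5e-08° × 111120 × cos 56° = 5e-08 × 111120 × 0.5592 ≈ 0.0031069 m.
The ratio reduces to cos 25.35° / cos 56° = 0.9037/0.5592 ≈ 1.6161.

1.616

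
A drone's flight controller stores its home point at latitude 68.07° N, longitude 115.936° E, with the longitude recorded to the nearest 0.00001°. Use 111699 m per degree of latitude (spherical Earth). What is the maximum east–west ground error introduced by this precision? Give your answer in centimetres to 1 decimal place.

Rounding to 5 decimal places leaves the longitude within ±5e-06° of the true value.
Parallels shrink by cos φ, so at 68.07° a degree of longitude is 111699 × 0.3735 ≈ 41716.6 m.
Maximum E–W displacement: 5e-06 × 41716.6 = 0.208583 m.
That is 0.208583 m = 20.858 cm.

20.9 centimetres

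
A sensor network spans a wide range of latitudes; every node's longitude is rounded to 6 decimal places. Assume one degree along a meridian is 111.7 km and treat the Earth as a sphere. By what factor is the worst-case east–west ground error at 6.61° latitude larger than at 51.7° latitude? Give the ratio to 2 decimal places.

1.60

Rounding to 6 decimal places leaves the longitude within ±5e-07° of the true value.
Error at 6.61° = 5e-07° × 111700 × cos 6.61° ≈ 0.05585 × 0.9934 = 0.055479 m.
At 51.7°: 5e-07° × 111700 × cos 51.7° = 5e-07 × 111700 × 0.6198 ≈ 0.034615 m.
The ratio reduces to cos 6.61° / cos 51.7° = 0.9934/0.6198 ≈ 1.6028.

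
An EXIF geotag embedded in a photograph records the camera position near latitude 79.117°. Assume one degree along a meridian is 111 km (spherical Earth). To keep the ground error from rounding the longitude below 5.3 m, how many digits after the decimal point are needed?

At 79.117° one degree of longitude covers 111000 × cos 79.117° ≈ 111000 × 0.1888 ≈ 20957.3 m.
Rounding to N decimal places gives at most 0.5 × 10⁻ᴺ degrees of error, i.e. 0.5 × 10⁻ᴺ × 20957.3 m.
Need 0.5 × 20957.3 × 10⁻ᴺ ≤ 5.3 → 10⁻ᴺ ≤ 5.058e-04, so N ≥ 3.30.
So 4 decimal places suffice (1.05 m); 3 would allow up to 10.5 m.

4 decimal places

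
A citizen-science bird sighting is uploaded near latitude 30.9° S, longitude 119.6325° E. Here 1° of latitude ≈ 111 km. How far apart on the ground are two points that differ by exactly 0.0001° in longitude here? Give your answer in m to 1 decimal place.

9.5 m

At 30.9° a degree of longitude is 111000 × cos 30.9° ≈ 95245.2 m, so 0.0001° corresponds to 9.52452 m.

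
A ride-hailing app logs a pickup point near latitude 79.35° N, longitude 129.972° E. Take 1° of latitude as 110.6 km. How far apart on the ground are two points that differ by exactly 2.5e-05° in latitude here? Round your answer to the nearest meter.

3 meters

2.5e-05° × 110600 m/° = 2.765 m.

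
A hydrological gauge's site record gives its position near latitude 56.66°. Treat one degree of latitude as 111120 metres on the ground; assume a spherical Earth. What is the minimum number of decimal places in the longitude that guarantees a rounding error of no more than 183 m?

3

At 56.66° one degree of longitude covers 111120 × cos 56.66° ≈ 111120 × 0.5496 ≈ 61072.2 m.
Rounding to N decimal places gives at most 0.5 × 10⁻ᴺ degrees of error, i.e. 0.5 × 10⁻ᴺ × 61072.2 m.
Need 0.5 × 61072.2 × 10⁻ᴺ ≤ 183 → 10⁻ᴺ ≤ 5.993e-03, so N ≥ 2.22.
N = 2 would give 305 m (too coarse); N = 3 gives 30.5 m ≤ 183 m.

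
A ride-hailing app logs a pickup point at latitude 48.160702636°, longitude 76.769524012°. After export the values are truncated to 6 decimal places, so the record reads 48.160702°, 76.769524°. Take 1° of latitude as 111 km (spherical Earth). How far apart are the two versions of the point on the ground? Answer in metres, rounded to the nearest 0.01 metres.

Δlat = 48.160702636 − 48.160702 = +0.000000636°; Δlon = 76.769524012 − 76.769524 = +0.000000012°.
North–south shift: 0.000000636 × 111000 = 0.070596 m.
E–W at 48.1607°: 0.000000012° × 111000 × cos 48.1607° = 0.000000012 × 111000 × 0.6670 ≈ 0.000888502 m.
Hypotenuse of the two orthogonal shifts: √(0.070596² + 0.000888502²) = 0.0706016 m.

0.07 metres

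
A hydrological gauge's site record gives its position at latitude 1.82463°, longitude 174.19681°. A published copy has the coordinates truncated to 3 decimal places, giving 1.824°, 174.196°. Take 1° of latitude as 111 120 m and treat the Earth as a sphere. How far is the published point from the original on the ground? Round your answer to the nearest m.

114 m

Δlat = 1.82463 − 1.824 = +0.00063°; Δlon = 174.19681 − 174.196 = +0.00081°.
N–S: 0.00063° × 111120 m/° = 70.0056 m.
E–W at 1.824°: 0.00081° × 111120 × cos 1.824° = 0.00081 × 111120 × 0.9995 ≈ 89.9616 m.
Combined displacement = (70.0056² + 89.9616²)^½ ≈ 113.991 m.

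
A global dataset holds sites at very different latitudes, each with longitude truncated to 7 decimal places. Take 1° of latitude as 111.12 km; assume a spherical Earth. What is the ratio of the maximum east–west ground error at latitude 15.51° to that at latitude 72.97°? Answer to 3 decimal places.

3.290

Truncating at 7 decimal places can drop up to a full unit in the last place, so the longitude may be off by as much as 1e-07°.
At 15.51°: 1e-07° × 111120 × cos 15.51° = 1e-07 × 111120 × 0.9636 ≈ 0.010707 m.
Error at 72.97° = 1e-07° × 111120 × cos 72.97° ≈ 0.011112 × 0.2929 = 0.0032544 m.
The ratio reduces to cos 15.51° / cos 72.97° = 0.9636/0.2929 ≈ 3.2901.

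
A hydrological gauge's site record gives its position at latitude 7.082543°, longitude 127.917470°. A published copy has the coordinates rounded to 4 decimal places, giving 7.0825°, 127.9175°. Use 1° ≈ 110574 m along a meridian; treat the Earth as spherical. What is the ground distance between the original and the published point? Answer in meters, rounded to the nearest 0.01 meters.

Δlat = 7.082543 − 7.0825 = +0.000043°; Δlon = 127.917470 − 127.9175 = -0.000030°.
N–S: 0.000043° × 110574 m/° = 4.75468 m.
East–west at this latitude: -0.000030° × 110574 × cos 7.0825° ≈ -0.000030 × 109730 = -3.29191 m.
Combined displacement = (4.75468² + 3.29191²)^½ ≈ 5.78305 m.

5.78 meters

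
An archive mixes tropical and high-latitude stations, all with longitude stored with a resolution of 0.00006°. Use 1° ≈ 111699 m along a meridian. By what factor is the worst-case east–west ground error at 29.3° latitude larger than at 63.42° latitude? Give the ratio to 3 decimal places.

1.949

With a 0.00006° grid the true value lies within half a step, ±0.00006°/2 = ±3e-05°, of the stored one.
At 29.3°: 3e-05° × 111699 × cos 29.3° = 3e-05 × 111699 × 0.8721 ≈ 2.9223 m.
At 63.42°: 3e-05° × 111699 × cos 63.42° = 3e-05 × 111699 × 0.4474 ≈ 1.4994 m.
Ratio: 2.9223 / 1.4994 = cos 29.3° / cos 63.42° ≈ 1.9490.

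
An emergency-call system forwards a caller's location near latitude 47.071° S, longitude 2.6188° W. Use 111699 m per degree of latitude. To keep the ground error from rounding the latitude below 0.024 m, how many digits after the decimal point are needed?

7 decimal places

One degree of latitude covers 111699 m.
Rounding to N decimal places gives at most 0.5 × 10⁻ᴺ degrees of error, i.e. 0.5 × 10⁻ᴺ × 111699 m.
Setting 55849.5 × 10⁻ᴺ ≤ 0.024 gives 10ᴺ ≥ 2.327e+06, i.e. N ≥ 6.37.
N = 6 would give 0.0558 m (too coarse); N = 7 gives 0.00558 m ≤ 0.024 m.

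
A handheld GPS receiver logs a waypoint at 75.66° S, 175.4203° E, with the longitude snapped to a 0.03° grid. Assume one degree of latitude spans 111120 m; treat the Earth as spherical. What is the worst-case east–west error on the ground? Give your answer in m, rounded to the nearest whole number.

With a 0.03° grid the true value lies within half a step, ±0.03°/2 = ±0.015°, of the stored one.
At latitude 75.66° a degree of longitude spans 111120 m × cos 75.66° = 111120 × 0.2477 ≈ 27521.7 m.
East–west error: 0.015° × 27521.7 m/° ≈ 412.825 m.

413 m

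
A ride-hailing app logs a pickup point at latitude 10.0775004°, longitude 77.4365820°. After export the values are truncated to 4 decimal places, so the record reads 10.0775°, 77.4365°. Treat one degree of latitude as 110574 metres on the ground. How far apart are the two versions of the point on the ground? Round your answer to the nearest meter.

9 meters

Δlat = 10.0775004 − 10.0775 = +0.0000004°; Δlon = 77.4365820 − 77.4365 = +0.0000820°.
N–S: 0.0000004° × 110574 m/° = 0.0442296 m.
E–W at 10.0775°: 0.0000820° × 110574 × cos 10.0775° = 0.0000820 × 110574 × 0.9846 ≈ 8.92718 m.
Hypotenuse of the two orthogonal shifts: √(0.0442296² + 8.92718²) = 8.92729 m.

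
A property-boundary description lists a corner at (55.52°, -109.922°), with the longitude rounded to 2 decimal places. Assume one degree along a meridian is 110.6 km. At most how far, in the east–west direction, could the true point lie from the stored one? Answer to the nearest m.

Rounding to 2 decimal places leaves the longitude within ±0.005° of the true value.
At latitude 55.52° a degree of longitude spans 110600 m × cos 55.52° = 110600 × 0.5661 ≈ 62612.7 m.
Maximum E–W displacement: 0.005 × 62612.7 = 313.064 m.

313 m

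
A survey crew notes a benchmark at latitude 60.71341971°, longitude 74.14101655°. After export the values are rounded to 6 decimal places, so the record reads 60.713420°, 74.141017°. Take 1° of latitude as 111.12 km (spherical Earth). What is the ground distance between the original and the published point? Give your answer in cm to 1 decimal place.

4.0 cm

The latitude changed by -0.00000029° and the longitude by -0.00000045°.
North–south shift: -0.00000029 × 111120 = -0.0322248 m.
E–W at 60.7134°: -0.00000045° × 111120 × cos 60.7134° = -0.00000045 × 111120 × 0.4892 ≈ -0.0244609 m.
Hypotenuse of the two orthogonal shifts: √(0.0322248² + 0.0244609²) = 0.040457 m.
That is 0.040457 m = 4.0457 cm.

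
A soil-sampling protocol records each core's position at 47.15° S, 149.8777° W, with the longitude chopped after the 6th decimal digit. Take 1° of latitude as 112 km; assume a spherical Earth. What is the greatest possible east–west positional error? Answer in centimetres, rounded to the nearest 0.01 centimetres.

7.62 centimetres

Truncating at 6 decimal places can drop up to a full unit in the last place, so the longitude may be off by as much as 1e-06°.
At latitude 47.15° a degree of longitude spans 112000 m × cos 47.15° = 112000 × 0.6801 ≈ 76169.1 m.
East–west error: 1e-06° × 76169.1 m/° ≈ 0.0761691 m.
That is 0.0761691 m = 7.6169 cm.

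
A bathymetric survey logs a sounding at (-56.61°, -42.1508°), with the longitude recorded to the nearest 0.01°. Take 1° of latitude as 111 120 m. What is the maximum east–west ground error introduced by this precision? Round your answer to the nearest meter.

Rounding to 2 decimal places leaves the longitude within ±0.005° of the true value.
One degree of longitude at 56.61° is 111120 × cos 56.61° ≈ 111120 × 0.5503 = 61153.2 m.
Maximum E–W displacement: 0.005 × 61153.2 = 305.766 m.

306 meters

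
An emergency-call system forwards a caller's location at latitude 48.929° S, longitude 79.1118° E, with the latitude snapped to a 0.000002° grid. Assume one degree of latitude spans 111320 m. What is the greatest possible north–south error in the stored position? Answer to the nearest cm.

With a 0.000002° grid the true value lies within half a step, ±0.000002°/2 = ±1e-06°, of the stored one.
So the N–S error is at most 1e-06 × 111320 = 0.11132 m.
That is 0.11132 m = 11.132 cm.

11 cm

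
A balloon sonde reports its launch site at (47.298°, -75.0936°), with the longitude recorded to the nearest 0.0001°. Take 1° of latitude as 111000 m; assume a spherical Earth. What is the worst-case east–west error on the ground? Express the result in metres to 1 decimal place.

Rounding to 4 decimal places leaves the longitude within ±5e-05° of the true value.
One degree of longitude at 47.298° is 111000 × cos 47.298° ≈ 111000 × 0.6782 = 75278.6 m.
So at most 5e-05° × 75278.6 ≈ 3.76393 m east–west.

3.8 metres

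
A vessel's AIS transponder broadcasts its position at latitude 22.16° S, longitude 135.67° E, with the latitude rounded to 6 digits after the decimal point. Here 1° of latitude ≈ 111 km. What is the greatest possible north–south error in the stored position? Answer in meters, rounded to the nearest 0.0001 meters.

0.0555 meters

Rounding to 6 decimal places leaves the latitude within ±5e-07° of the true value.
North–south distance: 5e-07° × 111000 m/° = 0.0555 m.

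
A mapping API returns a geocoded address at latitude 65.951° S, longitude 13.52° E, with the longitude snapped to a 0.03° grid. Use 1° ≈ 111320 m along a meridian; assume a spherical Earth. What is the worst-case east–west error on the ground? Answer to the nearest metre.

680 metres

With a 0.03° grid the true value lies within half a step, ±0.03°/2 = ±0.015°, of the stored one.
At latitude 65.951° a degree of longitude spans 111320 m × cos 65.951° = 111320 × 0.4075 ≈ 45364.9 m.
East–west error: 0.015° × 45364.9 m/° ≈ 680.473 m.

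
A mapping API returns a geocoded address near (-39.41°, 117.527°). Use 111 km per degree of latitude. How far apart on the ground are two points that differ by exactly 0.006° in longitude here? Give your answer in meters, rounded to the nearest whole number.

515 meters

One degree of longitude here spans 111000 × cos 39.41° = 111000 × 0.7726 ≈ 85761.1 m; 0.006° of that is 514.567 m.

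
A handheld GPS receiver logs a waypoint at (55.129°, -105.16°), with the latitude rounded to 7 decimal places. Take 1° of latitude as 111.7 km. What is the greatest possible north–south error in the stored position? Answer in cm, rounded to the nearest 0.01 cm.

Rounding to 7 decimal places leaves the latitude within ±5e-08° of the true value.
Along the meridian that is 5e-08° × 111700 m/° = 0.005585 m.
That is 0.005585 m = 0.5585 cm.

0.56 cm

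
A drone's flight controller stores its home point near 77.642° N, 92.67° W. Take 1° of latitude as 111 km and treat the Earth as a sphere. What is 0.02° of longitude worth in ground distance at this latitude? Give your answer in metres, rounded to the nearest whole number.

475 metres

At 77.642° a degree of longitude is 111000 × cos 77.642° ≈ 23756.1 m, so 0.02° corresponds to 475.123 m.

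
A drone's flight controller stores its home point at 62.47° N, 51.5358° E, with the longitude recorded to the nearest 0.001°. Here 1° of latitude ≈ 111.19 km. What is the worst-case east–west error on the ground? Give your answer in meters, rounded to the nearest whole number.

Rounding to 3 decimal places leaves the longitude within ±0.0005° of the true value.
Parallels shrink by cos φ, so at 62.47° a degree of longitude is 111190 × 0.4622 ≈ 51393.5 m.
East–west error: 0.0005° × 51393.5 m/° ≈ 25.6967 m.

26 meters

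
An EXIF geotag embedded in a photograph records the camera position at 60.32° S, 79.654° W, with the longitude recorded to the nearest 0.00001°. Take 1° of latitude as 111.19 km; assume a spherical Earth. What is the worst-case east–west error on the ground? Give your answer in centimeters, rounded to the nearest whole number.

28 centimeters

Rounding to 5 decimal places leaves the longitude within ±5e-06° of the true value.
At latitude 60.32° a degree of longitude spans 111190 m × cos 60.32° = 111190 × 0.4952 ≈ 55056.3 m.
So at most 5e-06° × 55056.3 ≈ 0.275282 m east–west.
That is 0.275282 m = 27.528 cm.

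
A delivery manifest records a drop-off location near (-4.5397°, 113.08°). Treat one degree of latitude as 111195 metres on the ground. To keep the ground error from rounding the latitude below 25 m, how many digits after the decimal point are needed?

One degree of latitude covers 111195 m.
N decimal places → at most half a unit in the last place, 0.5 × 10⁻ᴺ° = 111195/2 × 10⁻ᴺ m.
Need 0.5 × 111195 × 10⁻ᴺ ≤ 25 → 10⁻ᴺ ≤ 4.497e-04, so N ≥ 3.35.
N = 3 would give 55.6 m (too coarse); N = 4 gives 5.56 m ≤ 25 m.

4 decimal places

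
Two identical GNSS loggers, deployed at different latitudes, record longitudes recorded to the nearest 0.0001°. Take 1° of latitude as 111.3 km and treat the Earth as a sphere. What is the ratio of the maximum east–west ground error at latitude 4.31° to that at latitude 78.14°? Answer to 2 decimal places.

4.85

Rounding to 4 decimal places leaves the longitude within ±5e-05° of the true value.
At 4.31°: 5e-05° × 111300 × cos 4.31° = 5e-05 × 111300 × 0.9972 ≈ 5.5493 m.
Error at 78.14° = 5e-05° × 111300 × cos 78.14° ≈ 5.565 × 0.2055 = 1.1437 m.
Ratio: 5.5493 / 1.1437 = cos 4.31° / cos 78.14° ≈ 4.8519.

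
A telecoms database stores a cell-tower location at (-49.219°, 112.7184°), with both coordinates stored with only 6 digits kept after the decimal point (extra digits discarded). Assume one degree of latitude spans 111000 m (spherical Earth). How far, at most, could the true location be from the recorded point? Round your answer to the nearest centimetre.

Truncating at 6 decimal places can drop up to a full unit in the last place, so each coordinate may be off by as much as 1e-06°.
Latitude error → 1e-06 × 111000 = 0.111 m along the meridian.
E–W at 49.219°: 1e-06° × 111000 × cos 49.219° = 1e-06 × 111000 × 0.6532 ≈ 0.0725018 m.
Combining orthogonally: (0.111² + 0.0725018²)^½ ≈ 0.13258 m.
That is 0.13258 m = 13.258 cm.

13 centimetres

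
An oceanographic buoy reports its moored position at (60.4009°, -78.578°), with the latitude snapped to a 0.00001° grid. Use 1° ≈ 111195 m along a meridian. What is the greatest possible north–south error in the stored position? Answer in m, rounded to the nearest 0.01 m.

0.56 m

With a 0.00001° grid the true value lies within half a step, ±0.00001°/2 = ±5e-06°, of the stored one.
North–south distance: 5e-06° × 111195 m/° = 0.555975 m.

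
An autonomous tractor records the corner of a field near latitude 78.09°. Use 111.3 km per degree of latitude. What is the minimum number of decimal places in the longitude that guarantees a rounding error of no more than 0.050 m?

6

At 78.09° one degree of longitude covers 111300 × cos 78.09° ≈ 111300 × 0.2064 ≈ 22969.5 m.
N decimal places → at most half a unit in the last place, 0.5 × 10⁻ᴺ° = 22969.5/2 × 10⁻ᴺ m.
Setting 11484.8 × 10⁻ᴺ ≤ 0.050 gives 10ᴺ ≥ 2.297e+05, i.e. N ≥ 5.36.
So 6 decimal places suffice (0.0115 m); 5 would allow up to 0.115 m.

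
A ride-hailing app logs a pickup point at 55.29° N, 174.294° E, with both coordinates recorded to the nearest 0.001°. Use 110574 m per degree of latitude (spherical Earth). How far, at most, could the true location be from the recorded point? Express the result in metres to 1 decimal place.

63.6 metres

Rounding to 3 decimal places leaves each coordinate within ±0.0005° of the true value.
North–south component: 0.0005° × 110574 = 55.287 m.
Longitude error → 0.0005 × 110574 × cos 55.29° = 0.0005 × 110574 × 0.5694 ≈ 31.4817 m.
The two errors are perpendicular, so the maximum displacement is √(55.287² + 31.4817²) ≈ 63.6219 m.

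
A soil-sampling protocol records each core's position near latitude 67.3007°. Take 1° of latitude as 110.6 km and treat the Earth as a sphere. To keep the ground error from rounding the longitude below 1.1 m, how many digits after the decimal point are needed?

At 67.3007° one degree of longitude covers 110600 × cos 67.3007° ≈ 110600 × 0.3859 ≈ 42680 m.
N decimal places → at most half a unit in the last place, 0.5 × 10⁻ᴺ° = 42680/2 × 10⁻ᴺ m.
Setting 21340 × 10⁻ᴺ ≤ 1.1 gives 10ᴺ ≥ 1.94e+04, i.e. N ≥ 4.29.
At 4 places the error can reach 2.13 m, but 5 places keeps it to 0.213 m.

5 decimal places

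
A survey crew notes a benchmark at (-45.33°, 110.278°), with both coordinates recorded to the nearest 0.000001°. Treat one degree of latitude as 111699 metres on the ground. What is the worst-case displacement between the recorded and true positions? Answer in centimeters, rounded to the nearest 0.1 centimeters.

6.8 centimeters

Rounding to 6 decimal places leaves each coordinate within ±5e-07° of the true value.
Latitude error → 5e-07 × 111699 = 0.0558495 m along the meridian.
E–W at 45.33°: 5e-07° × 111699 × cos 45.33° = 5e-07 × 111699 × 0.7030 ≈ 0.0392635 m.
Combining orthogonally: (0.0558495² + 0.0392635²)^½ ≈ 0.0682699 m.
That is 0.0682699 m = 6.827 cm.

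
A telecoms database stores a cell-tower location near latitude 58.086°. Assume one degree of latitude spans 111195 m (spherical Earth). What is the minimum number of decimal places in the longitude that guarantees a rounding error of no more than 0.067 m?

At 58.086° one degree of longitude covers 111195 × cos 58.086° ≈ 111195 × 0.5286 ≈ 58782.8 m.
N decimal places → at most half a unit in the last place, 0.5 × 10⁻ᴺ° = 58782.8/2 × 10⁻ᴺ m.
Setting 29391.4 × 10⁻ᴺ ≤ 0.067 gives 10ᴺ ≥ 4.387e+05, i.e. N ≥ 5.64.
N = 5 would give 0.294 m (too coarse); N = 6 gives 0.0294 m ≤ 0.067 m.

6 decimal places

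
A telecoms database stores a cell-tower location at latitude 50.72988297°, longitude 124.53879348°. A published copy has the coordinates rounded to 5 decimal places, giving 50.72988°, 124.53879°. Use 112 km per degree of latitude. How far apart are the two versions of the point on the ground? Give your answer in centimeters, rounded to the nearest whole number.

41 centimeters

Δlat = 50.72988297 − 50.72988 = +0.00000297°; Δlon = 124.53879348 − 124.53879 = +0.00000348°.
N–S: 0.00000297° × 112000 m/° = 0.33264 m.
E–W at 50.7299°: 0.00000348° × 112000 × cos 50.7299° = 0.00000348 × 112000 × 0.6330 ≈ 0.246709 m.
Hypotenuse of the two orthogonal shifts: √(0.33264² + 0.246709²) = 0.414143 m.
That is 0.414143 m = 41.414 cm.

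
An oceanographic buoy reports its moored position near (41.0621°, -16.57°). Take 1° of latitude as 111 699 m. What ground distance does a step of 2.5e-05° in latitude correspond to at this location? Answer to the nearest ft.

Along a meridian 2.5e-05° is 2.5e-05 × 111699 = 2.79248 m.
Converting: 2.79248 m × 3.2808 ft/m ≈ 9.1617 ft.

9 ft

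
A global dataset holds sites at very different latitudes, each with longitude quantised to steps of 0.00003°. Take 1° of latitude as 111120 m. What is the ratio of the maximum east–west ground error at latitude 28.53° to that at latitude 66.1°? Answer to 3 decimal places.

2.169

With a 0.00003° grid the true value lies within half a step, ±0.00003°/2 = ±1.5e-05°, of the stored one.
Error at 28.53° = 1.5e-05° × 111120 × cos 28.53° ≈ 1.6668 × 0.8786 = 1.4644 m.
At 66.1°: 1.5e-05° × 111120 × cos 66.1° = 1.5e-05 × 111120 × 0.4051 ≈ 0.67529 m.
Ratio: 1.4644 / 0.67529 = cos 28.53° / cos 66.1° ≈ 2.1685.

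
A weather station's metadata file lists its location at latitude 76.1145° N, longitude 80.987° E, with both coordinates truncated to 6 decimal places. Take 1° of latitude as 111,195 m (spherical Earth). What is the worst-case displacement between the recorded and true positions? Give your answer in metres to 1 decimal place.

Truncating at 6 decimal places can drop up to a full unit in the last place, so each coordinate may be off by as much as 1e-06°.
Latitude error → 1e-06 × 111195 = 0.111195 m along the meridian.
East–west component at 76.1145°: 1e-06° × 111195 × cos 76.1145° ≈ 1e-06 × 26684.8 ≈ 0.0266848 m.
Worst case both components are at the extreme and orthogonal: √(0.111195² + 0.0266848²) ≈ 0.114352 m.

0.1 metres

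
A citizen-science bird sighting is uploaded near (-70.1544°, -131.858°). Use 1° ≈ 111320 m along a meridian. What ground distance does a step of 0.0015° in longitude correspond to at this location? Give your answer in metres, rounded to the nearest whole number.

57 metres

One degree of longitude here spans 111320 × cos 70.1544° = 111320 × 0.3395 ≈ 37791.7 m; 0.0015° of that is 56.6875 m.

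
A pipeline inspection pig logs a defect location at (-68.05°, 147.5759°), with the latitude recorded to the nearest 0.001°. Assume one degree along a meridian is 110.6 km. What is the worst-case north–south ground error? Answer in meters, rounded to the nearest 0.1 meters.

55.3 meters

Rounding to 3 decimal places leaves the latitude within ±0.0005° of the true value.
So the N–S error is at most 0.0005 × 110600 = 55.3 m.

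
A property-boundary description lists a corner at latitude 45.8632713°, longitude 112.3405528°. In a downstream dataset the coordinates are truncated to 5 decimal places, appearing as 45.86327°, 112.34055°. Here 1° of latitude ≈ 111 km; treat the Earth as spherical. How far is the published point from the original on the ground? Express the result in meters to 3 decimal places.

0.260 meters

The latitude changed by +0.0000013° and the longitude by +0.0000028°.
North–south shift: 0.0000013 × 111000 = 0.1443 m.
E–W at 45.8633°: 0.0000028° × 111000 × cos 45.8633° = 0.0000028 × 111000 × 0.6964 ≈ 0.216433 m.
Hypotenuse of the two orthogonal shifts: √(0.1443² + 0.216433²) = 0.260126 m.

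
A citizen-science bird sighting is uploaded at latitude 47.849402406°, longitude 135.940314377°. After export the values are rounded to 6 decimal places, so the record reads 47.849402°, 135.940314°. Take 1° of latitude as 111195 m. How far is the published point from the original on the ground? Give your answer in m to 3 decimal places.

0.053 m

Δlat = 47.849402406 − 47.849402 = +0.000000406°; Δlon = 135.940314377 − 135.940314 = +0.000000377°.
North–south shift: 0.000000406 × 111195 = 0.0451452 m.
East–west at this latitude: 0.000000377° × 111195 × cos 47.8494° ≈ 0.000000377 × 74620.9 = 0.0281321 m.
Distance: √(0.0451452² + 0.0281321²) ≈ 0.0531931 m.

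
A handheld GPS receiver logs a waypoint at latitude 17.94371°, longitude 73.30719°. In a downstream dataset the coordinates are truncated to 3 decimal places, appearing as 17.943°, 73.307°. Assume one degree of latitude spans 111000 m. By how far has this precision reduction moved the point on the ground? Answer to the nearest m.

81 m

The latitude changed by +0.00071° and the longitude by +0.00019°.
North–south shift: 0.00071 × 111000 = 78.81 m.
E–W at 17.943°: 0.00019° × 111000 × cos 17.943° = 0.00019 × 111000 × 0.9514 ≈ 20.0643 m.
Combined displacement = (78.81² + 20.0643²)^½ ≈ 81.324 m.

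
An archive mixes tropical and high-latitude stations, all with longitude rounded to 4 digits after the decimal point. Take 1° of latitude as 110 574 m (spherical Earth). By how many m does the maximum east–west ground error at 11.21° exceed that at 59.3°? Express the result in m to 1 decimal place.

2.6 m

Rounding to 4 decimal places leaves the longitude within ±5e-05° of the true value.
Error at 11.21° = 5e-05° × 110574 × cos 11.21° ≈ 5.5287 × 0.9809 = 5.4232 m.
Error at 59.3° = 5e-05° × 110574 × cos 59.3° ≈ 5.5287 × 0.5105 = 2.8226 m.
Difference: 5.4232 − 2.8226 = 2.6006 m.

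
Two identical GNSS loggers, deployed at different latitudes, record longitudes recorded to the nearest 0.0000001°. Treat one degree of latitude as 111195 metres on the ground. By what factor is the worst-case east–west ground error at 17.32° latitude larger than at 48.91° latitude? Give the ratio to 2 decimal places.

Rounding to 7 decimal places leaves the longitude within ±5e-08° of the true value.
At 17.32°: 5e-08° × 111195 × cos 17.32° = 5e-08 × 111195 × 0.9547 ≈ 0.0053077 m.
Error at 48.91° = 5e-08° × 111195 × cos 48.91° ≈ 0.0055597 × 0.6572 = 0.0036541 m.
Ratio: 0.0053077 / 0.0036541 = cos 17.32° / cos 48.91° ≈ 1.4525.

1.45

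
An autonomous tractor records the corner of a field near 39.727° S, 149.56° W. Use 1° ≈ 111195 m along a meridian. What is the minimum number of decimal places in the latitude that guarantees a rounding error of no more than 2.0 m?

One degree of latitude covers 111195 m.
N decimal places → at most half a unit in the last place, 0.5 × 10⁻ᴺ° = 111195/2 × 10⁻ᴺ m.
Need 0.5 × 111195 × 10⁻ᴺ ≤ 2.0 → 10⁻ᴺ ≤ 3.597e-05, so N ≥ 4.44.
At 4 places the error can reach 5.56 m, but 5 places keeps it to 0.556 m.

5 decimal places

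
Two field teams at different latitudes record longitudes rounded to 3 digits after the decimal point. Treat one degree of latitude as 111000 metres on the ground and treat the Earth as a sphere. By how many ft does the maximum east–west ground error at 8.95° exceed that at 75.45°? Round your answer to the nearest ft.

Rounding to 3 decimal places leaves the longitude within ±0.0005° of the true value.
Error at 8.95° = 0.0005° × 111000 × cos 8.95° ≈ 55.5 × 0.9878 = 54.824 m.
Error at 75.45° = 0.0005° × 111000 × cos 75.45° ≈ 55.5 × 0.2512 = 13.943 m.
So the lower-latitude error exceeds the higher by 54.824 − 13.943 = 40.881 m.
In feet: 40.8813 m ÷ 0.3048 ≈ 134.12 ft.

134 ft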